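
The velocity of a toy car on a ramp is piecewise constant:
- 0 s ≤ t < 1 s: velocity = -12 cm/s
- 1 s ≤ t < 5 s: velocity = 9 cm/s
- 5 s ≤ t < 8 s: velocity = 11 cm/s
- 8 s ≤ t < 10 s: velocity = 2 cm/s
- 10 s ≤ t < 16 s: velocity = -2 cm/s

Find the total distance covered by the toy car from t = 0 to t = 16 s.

Distance (not displacement) is the total path length: add the absolute areas under v-t.
0–1 s: |-12| × 1 = 12 cm
1–5 s: |9| × 4 = 36 cm
5–8 s: |11| × 3 = 33 cm
8–10 s: |2| × 2 = 4 cm
10–16 s: |-2| × 6 = 12 cm
Total distance = 97 cm

97 cm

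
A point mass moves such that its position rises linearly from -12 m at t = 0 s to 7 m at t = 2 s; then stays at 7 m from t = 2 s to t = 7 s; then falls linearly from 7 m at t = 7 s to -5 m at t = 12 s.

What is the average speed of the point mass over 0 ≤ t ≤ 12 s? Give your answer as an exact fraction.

Average speed = (total path length)/(elapsed time); on a piecewise-linear x-t graph the path length is Σ|Δx|.
0–2 s: |Δx| = |7 − -12| = 19 m
2–7 s: |Δx| = |7 − 7| = 0 m
7–12 s: |Δx| = |-5 − 7| = 12 m
Total path = 31 m; average speed = 31/12 = 31/12 m/s.

31/12 m/s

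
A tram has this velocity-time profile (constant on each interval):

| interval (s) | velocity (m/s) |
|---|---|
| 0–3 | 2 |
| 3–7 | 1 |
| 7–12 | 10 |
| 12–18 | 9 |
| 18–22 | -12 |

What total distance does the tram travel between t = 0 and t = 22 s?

Distance (not displacement) is the total path length: add the absolute areas under v-t.
0–3 s: |2| × 3 = 6 m
3–7 s: |1| × 4 = 4 m
7–12 s: |10| × 5 = 50 m
12–18 s: |9| × 6 = 54 m
18–22 s: |-12| × 4 = 48 m
Total distance = 162 m

162 m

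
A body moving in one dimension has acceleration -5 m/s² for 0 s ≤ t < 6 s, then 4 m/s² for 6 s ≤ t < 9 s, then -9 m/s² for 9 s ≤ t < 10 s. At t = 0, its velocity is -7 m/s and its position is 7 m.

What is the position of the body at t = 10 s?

On each constant-a segment, Δv = aΔt and Δx = v₀Δt + ½aΔt²; chain segment to segment.
0–6 s: v starts -7 m/s; Δx = -7·6 + ½·-5·6² = -132 m; v ends -37 m/s.
6–9 s: v starts -37 m/s; Δx = -37·3 + ½·4·3² = -93 m; v ends -25 m/s.
9–10 s: v starts -25 m/s; Δx = -25·1 + ½·-9·1² = -29.5 m; v ends -34 m/s.
x(10) = 7 + Σ Δx = -247.5 m.

-247.5 m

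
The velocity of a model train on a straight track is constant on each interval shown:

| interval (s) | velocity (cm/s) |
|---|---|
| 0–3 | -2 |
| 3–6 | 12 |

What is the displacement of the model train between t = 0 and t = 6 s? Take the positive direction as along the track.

Displacement is the signed area under the v-t curve.
0–3 s: -2 × 3 = -6 cm
3–6 s: 12 × 3 = 36 cm
Net displacement = 30 cm

30 cm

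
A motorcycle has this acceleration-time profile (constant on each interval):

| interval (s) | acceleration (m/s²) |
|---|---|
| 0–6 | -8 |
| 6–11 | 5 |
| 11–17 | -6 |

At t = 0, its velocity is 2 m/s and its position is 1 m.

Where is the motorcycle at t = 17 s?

On each constant-a segment, Δv = aΔt and Δx = v₀Δt + ½aΔt²; chain segment to segment.
0–6 s: v starts 2 m/s; Δx = 2·6 + ½·-8·6² = -132 m; v ends -46 m/s.
6–11 s: v starts -46 m/s; Δx = -46·5 + ½·5·5² = -167.5 m; v ends -21 m/s.
11–17 s: v starts -21 m/s; Δx = -21·6 + ½·-6·6² = -234 m; v ends -57 m/s.
x(17) = 1 + Σ Δx = -532.5 m.

-532.5 m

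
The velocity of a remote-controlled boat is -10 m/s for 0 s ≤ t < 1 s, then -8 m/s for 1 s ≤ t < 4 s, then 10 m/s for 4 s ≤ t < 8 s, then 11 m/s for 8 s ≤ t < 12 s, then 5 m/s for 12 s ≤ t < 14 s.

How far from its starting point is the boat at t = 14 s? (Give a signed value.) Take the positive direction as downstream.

60 m

Displacement is the signed area under the v-t curve.
0–1 s: -10 × 1 = -10 m
1–4 s: -8 × 3 = -24 m
4–8 s: 10 × 4 = 40 m
8–12 s: 11 × 4 = 44 m
12–14 s: 5 × 2 = 10 m
Net displacement = 60 m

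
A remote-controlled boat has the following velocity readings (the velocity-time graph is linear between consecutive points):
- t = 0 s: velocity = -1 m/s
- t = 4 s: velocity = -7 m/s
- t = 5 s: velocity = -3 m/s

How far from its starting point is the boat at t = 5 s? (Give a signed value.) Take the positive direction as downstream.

-21 m

Net displacement equals the area under the velocity-time graph (areas below the axis count negative).
0–4 s: ½(-1 + -7)(4) = -16 m
4–5 s: ½(-7 + -3)(1) = -5 m
Net displacement = -21 m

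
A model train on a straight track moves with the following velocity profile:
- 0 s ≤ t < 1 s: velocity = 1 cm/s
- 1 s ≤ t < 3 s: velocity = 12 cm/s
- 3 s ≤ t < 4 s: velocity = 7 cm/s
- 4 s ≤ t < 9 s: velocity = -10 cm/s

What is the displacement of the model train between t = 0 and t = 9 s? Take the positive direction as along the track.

-18 cm

Displacement is the signed area under the v-t curve.
0–1 s: 1 × 1 = 1 cm
1–3 s: 12 × 2 = 24 cm
3–4 s: 7 × 1 = 7 cm
4–9 s: -10 × 5 = -50 cm
Net displacement = -18 cm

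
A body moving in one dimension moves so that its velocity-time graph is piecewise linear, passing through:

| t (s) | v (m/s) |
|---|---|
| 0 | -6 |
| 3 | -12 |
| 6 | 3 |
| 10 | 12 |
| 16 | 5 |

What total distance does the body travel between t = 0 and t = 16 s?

123.3 m

Distance (not displacement) is the total path length: add the absolute areas under v-t.
0–3 s: |½(-6 + -12)(3)| = 27 m
3–6 s: v = 0 at t = 5.4 s; triangle areas 14.4 + 0.9 = 15.3 m
6–10 s: |½(3 + 12)(4)| = 30 m
10–16 s: |½(12 + 5)(6)| = 51 m
Total distance = 123.3 m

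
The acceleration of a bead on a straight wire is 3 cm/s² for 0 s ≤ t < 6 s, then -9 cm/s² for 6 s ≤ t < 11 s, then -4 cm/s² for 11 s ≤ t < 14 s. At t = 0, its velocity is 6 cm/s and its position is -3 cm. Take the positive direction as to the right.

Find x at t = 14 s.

On each constant-a segment, Δv = aΔt and Δx = v₀Δt + ½aΔt²; chain segment to segment.
0–6 s: v starts 6 cm/s; Δx = 6·6 + ½·3·6² = 90 cm; v ends 24 cm/s.
6–11 s: v starts 24 cm/s; Δx = 24·5 + ½·-9·5² = 7.5 cm; v ends -21 cm/s.
11–14 s: v starts -21 cm/s; Δx = -21·3 + ½·-4·3² = -81 cm; v ends -33 cm/s.
x(14) = -3 + Σ Δx = 13.5 cm.

13.5 cm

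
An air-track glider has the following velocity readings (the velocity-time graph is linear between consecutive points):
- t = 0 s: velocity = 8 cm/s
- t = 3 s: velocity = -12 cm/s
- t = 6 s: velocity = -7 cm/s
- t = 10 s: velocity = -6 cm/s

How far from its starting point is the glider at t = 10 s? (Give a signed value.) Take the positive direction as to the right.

Displacement is the signed area under the v-t curve.
0–3 s: ½(8 + -12)(3) = -6 cm
3–6 s: ½(-12 + -7)(3) = -28.5 cm
6–10 s: ½(-7 + -6)(4) = -26 cm
Net displacement = -60.5 cm

-60.5 cm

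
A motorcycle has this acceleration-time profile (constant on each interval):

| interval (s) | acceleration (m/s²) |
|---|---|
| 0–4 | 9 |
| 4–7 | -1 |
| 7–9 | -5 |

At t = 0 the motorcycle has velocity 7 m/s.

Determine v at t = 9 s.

30 m/s

Δv equals the area under the a-t graph; then v = v₀ + Δv.
0–4 s: 9 × 4 = 36 m/s
4–7 s: -1 × 3 = -3 m/s
7–9 s: -5 × 2 = -10 m/s
Δv = 23 m/s, so v(9) = 7 + (23) = 30 m/s.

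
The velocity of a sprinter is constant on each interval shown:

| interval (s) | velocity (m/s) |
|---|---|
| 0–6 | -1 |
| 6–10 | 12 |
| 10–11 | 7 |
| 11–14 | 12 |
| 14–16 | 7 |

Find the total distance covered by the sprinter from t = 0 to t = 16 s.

111 m

Distance (not displacement) is the total path length: add the absolute areas under v-t.
0–6 s: |-1| × 6 = 6 m
6–10 s: |12| × 4 = 48 m
10–11 s: |7| × 1 = 7 m
11–14 s: |12| × 3 = 36 m
14–16 s: |7| × 2 = 14 m
Total distance = 111 m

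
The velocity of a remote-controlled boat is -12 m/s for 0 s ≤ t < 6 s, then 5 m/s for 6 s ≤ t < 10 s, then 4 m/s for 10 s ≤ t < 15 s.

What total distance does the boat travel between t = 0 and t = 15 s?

Distance (not displacement) is the total path length: add the absolute areas under v-t.
0–6 s: |-12| × 6 = 72 m
6–10 s: |5| × 4 = 20 m
10–15 s: |4| × 5 = 20 m
Total distance = 112 m

112 m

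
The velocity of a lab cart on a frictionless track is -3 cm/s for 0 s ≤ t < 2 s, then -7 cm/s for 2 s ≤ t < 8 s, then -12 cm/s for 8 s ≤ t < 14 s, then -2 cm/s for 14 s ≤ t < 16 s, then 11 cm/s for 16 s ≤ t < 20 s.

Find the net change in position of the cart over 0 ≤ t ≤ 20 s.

-80 cm

Displacement is the signed area under the v-t curve.
0–2 s: -3 × 2 = -6 cm
2–8 s: -7 × 6 = -42 cm
8–14 s: -12 × 6 = -72 cm
14–16 s: -2 × 2 = -4 cm
16–20 s: 11 × 4 = 44 cm
Net displacement = -80 cm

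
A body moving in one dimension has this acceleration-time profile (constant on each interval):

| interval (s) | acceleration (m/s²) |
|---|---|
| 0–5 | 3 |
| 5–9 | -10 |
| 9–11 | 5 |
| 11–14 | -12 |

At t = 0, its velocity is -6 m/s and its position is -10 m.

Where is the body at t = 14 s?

-215.5 m

On each constant-a segment, Δv = aΔt and Δx = v₀Δt + ½aΔt²; chain segment to segment.
0–5 s: v starts -6 m/s; Δx = -6·5 + ½·3·5² = 7.5 m; v ends 9 m/s.
5–9 s: v starts 9 m/s; Δx = 9·4 + ½·-10·4² = -44 m; v ends -31 m/s.
9–11 s: v starts -31 m/s; Δx = -31·2 + ½·5·2² = -52 m; v ends -21 m/s.
11–14 s: v starts -21 m/s; Δx = -21·3 + ½·-12·3² = -117 m; v ends -57 m/s.
x(14) = -10 + Σ Δx = -215.5 m.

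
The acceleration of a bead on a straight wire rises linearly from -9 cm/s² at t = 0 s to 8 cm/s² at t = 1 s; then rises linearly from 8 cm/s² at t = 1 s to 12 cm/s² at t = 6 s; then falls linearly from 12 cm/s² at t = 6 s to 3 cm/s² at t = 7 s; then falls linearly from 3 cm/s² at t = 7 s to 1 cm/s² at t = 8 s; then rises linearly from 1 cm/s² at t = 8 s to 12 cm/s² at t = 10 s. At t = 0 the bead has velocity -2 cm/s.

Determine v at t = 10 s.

Δv equals the area under the a-t graph; then v = v₀ + Δv.
0–1 s: ½(-9 + 8)(1) = -0.5 cm/s
1–6 s: ½(8 + 12)(5) = 50 cm/s
6–7 s: ½(12 + 3)(1) = 7.5 cm/s
7–8 s: ½(3 + 1)(1) = 2 cm/s
8–10 s: ½(1 + 12)(2) = 13 cm/s
Δv = 72 cm/s, so v(10) = -2 + (72) = 70 cm/s.

70 cm/s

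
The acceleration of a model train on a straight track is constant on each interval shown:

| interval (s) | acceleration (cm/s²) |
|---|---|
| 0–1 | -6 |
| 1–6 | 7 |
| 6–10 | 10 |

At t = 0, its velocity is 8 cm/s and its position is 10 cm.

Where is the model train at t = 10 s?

On each constant-a segment, Δv = aΔt and Δx = v₀Δt + ½aΔt²; chain segment to segment.
0–1 s: v starts 8 cm/s; Δx = 8·1 + ½·-6·1² = 5 cm; v ends 2 cm/s.
1–6 s: v starts 2 cm/s; Δx = 2·5 + ½·7·5² = 97.5 cm; v ends 37 cm/s.
6–10 s: v starts 37 cm/s; Δx = 37·4 + ½·10·4² = 228 cm; v ends 77 cm/s.
x(10) = 10 + Σ Δx = 340.5 cm.

340.5 cm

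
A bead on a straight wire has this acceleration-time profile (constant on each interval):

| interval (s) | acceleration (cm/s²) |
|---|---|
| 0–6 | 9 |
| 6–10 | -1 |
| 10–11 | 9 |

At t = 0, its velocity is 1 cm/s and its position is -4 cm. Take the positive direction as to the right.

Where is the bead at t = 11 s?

431.5 cm

On each constant-a segment, Δv = aΔt and Δx = v₀Δt + ½aΔt²; chain segment to segment.
0–6 s: v starts 1 cm/s; Δx = 1·6 + ½·9·6² = 168 cm; v ends 55 cm/s.
6–10 s: v starts 55 cm/s; Δx = 55·4 + ½·-1·4² = 212 cm; v ends 51 cm/s.
10–11 s: v starts 51 cm/s; Δx = 51·1 + ½·9·1² = 55.5 cm; v ends 60 cm/s.
x(11) = -4 + Σ Δx = 431.5 cm.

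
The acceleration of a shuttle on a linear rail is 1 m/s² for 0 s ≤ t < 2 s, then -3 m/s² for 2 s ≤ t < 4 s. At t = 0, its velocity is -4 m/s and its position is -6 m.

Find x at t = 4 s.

On each constant-a segment, Δv = aΔt and Δx = v₀Δt + ½aΔt²; chain segment to segment.
0–2 s: v starts -4 m/s; Δx = -4·2 + ½·1·2² = -6 m; v ends -2 m/s.
2–4 s: v starts -2 m/s; Δx = -2·2 + ½·-3·2² = -10 m; v ends -8 m/s.
x(4) = -6 + Σ Δx = -22 m.

-22 m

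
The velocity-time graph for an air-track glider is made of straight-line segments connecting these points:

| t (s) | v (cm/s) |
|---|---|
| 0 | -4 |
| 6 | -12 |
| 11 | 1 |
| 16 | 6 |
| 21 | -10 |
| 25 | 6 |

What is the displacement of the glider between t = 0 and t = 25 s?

Displacement is the signed area under the v-t curve.
0–6 s: ½(-4 + -12)(6) = -48 cm
6–11 s: ½(-12 + 1)(5) = -27.5 cm
11–16 s: ½(1 + 6)(5) = 17.5 cm
16–21 s: ½(6 + -10)(5) = -10 cm
21–25 s: ½(-10 + 6)(4) = -8 cm
Net displacement = -76 cm

-76 cm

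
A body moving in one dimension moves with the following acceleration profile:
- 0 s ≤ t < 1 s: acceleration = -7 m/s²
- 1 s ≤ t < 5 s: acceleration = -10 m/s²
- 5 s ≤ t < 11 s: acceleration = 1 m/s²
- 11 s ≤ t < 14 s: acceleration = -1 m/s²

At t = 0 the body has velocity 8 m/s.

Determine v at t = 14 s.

Δv equals the area under the a-t graph; then v = v₀ + Δv.
0–1 s: -7 × 1 = -7 m/s
1–5 s: -10 × 4 = -40 m/s
5–11 s: 1 × 6 = 6 m/s
11–14 s: -1 × 3 = -3 m/s
Δv = -44 m/s, so v(14) = 8 + (-44) = -36 m/s.

-36 m/s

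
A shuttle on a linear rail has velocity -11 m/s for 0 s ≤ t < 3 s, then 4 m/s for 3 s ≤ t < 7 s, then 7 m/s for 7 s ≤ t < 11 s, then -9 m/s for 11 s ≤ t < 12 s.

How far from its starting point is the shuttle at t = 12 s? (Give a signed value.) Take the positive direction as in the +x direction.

Displacement is the signed area under the v-t curve.
0–3 s: -11 × 3 = -33 m
3–7 s: 4 × 4 = 16 m
7–11 s: 7 × 4 = 28 m
11–12 s: -9 × 1 = -9 m
Net displacement = 2 m

2 m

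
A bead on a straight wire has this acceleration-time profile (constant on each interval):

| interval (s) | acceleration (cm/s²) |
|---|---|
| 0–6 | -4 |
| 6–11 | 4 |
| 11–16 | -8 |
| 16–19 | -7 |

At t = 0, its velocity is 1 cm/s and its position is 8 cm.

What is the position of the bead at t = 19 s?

-398.5 cm

On each constant-a segment, Δv = aΔt and Δx = v₀Δt + ½aΔt²; chain segment to segment.
0–6 s: v starts 1 cm/s; Δx = 1·6 + ½·-4·6² = -66 cm; v ends -23 cm/s.
6–11 s: v starts -23 cm/s; Δx = -23·5 + ½·4·5² = -65 cm; v ends -3 cm/s.
11–16 s: v starts -3 cm/s; Δx = -3·5 + ½·-8·5² = -115 cm; v ends -43 cm/s.
16–19 s: v starts -43 cm/s; Δx = -43·3 + ½·-7·3² = -160.5 cm; v ends -64 cm/s.
x(19) = 8 + Σ Δx = -398.5 cm.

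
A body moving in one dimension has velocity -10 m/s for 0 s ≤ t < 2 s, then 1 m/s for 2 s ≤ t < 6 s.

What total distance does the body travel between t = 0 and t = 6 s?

24 m

Total distance travelled is ∫|v| dt — sum the magnitudes of each area piece.
0–2 s: |-10| × 2 = 20 m
2–6 s: |1| × 4 = 4 m
Total distance = 24 m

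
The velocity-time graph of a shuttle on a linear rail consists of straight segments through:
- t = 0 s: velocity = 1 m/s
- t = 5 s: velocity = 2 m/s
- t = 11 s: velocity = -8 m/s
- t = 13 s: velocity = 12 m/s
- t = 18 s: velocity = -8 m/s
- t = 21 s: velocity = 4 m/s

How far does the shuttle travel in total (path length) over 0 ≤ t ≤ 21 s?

Distance (not displacement) is the total path length: add the absolute areas under v-t.
0–5 s: |½(1 + 2)(5)| = 7.5 m
5–11 s: v = 0 at t = 6.2 s; triangle areas 1.2 + 19.2 = 20.4 m
11–13 s: v = 0 at t = 11.8 s; triangle areas 3.2 + 7.2 = 10.4 m
13–18 s: v = 0 at t = 16 s; triangle areas 18 + 8 = 26 m
18–21 s: v = 0 at t = 20 s; triangle areas 8 + 2 = 10 m
Total distance = 74.3 m

74.3 m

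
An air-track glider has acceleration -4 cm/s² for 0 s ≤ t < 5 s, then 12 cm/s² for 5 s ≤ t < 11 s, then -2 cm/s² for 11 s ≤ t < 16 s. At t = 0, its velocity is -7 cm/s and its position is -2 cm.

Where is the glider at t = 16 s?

167 cm

On each constant-a segment, Δv = aΔt and Δx = v₀Δt + ½aΔt²; chain segment to segment.
0–5 s: v starts -7 cm/s; Δx = -7·5 + ½·-4·5² = -85 cm; v ends -27 cm/s.
5–11 s: v starts -27 cm/s; Δx = -27·6 + ½·12·6² = 54 cm; v ends 45 cm/s.
11–16 s: v starts 45 cm/s; Δx = 45·5 + ½·-2·5² = 200 cm; v ends 35 cm/s.
x(16) = -2 + Σ Δx = 167 cm.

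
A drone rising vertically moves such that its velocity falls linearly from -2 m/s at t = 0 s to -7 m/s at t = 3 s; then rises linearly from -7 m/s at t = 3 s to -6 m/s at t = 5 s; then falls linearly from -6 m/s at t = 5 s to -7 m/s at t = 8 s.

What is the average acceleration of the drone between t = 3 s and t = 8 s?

Average acceleration = Δv/Δt = (-7 − -7)/(8 − 3) = 0 m/s².

0 m/s²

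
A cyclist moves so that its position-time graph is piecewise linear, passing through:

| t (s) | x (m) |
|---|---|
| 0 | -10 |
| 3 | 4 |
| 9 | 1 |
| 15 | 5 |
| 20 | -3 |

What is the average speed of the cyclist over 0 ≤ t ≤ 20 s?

1.45 m/s

Average speed = (total path length)/(elapsed time); on a piecewise-linear x-t graph the path length is Σ|Δx|.
0–3 s: |Δx| = |4 − -10| = 14 m
3–9 s: |Δx| = |1 − 4| = 3 m
9–15 s: |Δx| = |5 − 1| = 4 m
15–20 s: |Δx| = |-3 − 5| = 8 m
Total path = 29 m; average speed = 29/20 = 1.45 m/s.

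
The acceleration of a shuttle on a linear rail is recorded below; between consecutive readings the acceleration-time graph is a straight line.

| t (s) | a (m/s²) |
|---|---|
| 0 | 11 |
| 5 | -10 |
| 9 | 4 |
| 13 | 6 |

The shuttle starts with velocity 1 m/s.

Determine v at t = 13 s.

Δv equals the area under the a-t graph; then v = v₀ + Δv.
0–5 s: ½(11 + -10)(5) = 2.5 m/s
5–9 s: ½(-10 + 4)(4) = -12 m/s
9–13 s: ½(4 + 6)(4) = 20 m/s
Δv = 10.5 m/s, so v(13) = 1 + (10.5) = 11.5 m/s.

11.5 m/s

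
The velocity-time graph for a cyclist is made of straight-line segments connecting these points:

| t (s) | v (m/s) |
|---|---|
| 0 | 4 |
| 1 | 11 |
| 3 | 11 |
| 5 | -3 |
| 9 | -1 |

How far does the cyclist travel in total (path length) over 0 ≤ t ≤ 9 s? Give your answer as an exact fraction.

655/14 m

Distance (not displacement) is the total path length: add the absolute areas under v-t.
0–1 s: |½(4 + 11)(1)| = 7.5 m
1–3 s: |11| × 2 = 22 m
3–5 s: v = 0 at t = 32/7 s; triangle areas 121/14 + 9/14 = 65/7 m
5–9 s: |½(-3 + -1)(4)| = 8 m
Total distance = 655/14 m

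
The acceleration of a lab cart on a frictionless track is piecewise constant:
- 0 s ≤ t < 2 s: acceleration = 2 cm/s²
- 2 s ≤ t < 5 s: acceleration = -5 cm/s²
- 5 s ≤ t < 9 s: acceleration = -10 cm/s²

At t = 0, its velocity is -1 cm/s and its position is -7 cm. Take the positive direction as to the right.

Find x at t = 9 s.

On each constant-a segment, Δv = aΔt and Δx = v₀Δt + ½aΔt²; chain segment to segment.
0–2 s: v starts -1 cm/s; Δx = -1·2 + ½·2·2² = 2 cm; v ends 3 cm/s.
2–5 s: v starts 3 cm/s; Δx = 3·3 + ½·-5·3² = -13.5 cm; v ends -12 cm/s.
5–9 s: v starts -12 cm/s; Δx = -12·4 + ½·-10·4² = -128 cm; v ends -52 cm/s.
x(9) = -7 + Σ Δx = -146.5 cm.

-146.5 cm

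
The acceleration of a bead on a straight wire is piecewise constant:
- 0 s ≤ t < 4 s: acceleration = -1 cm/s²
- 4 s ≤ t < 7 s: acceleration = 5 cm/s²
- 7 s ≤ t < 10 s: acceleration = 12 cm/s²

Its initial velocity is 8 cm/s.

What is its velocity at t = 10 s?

55 cm/s

Δv equals the area under the a-t graph; then v = v₀ + Δv.
0–4 s: -1 × 4 = -4 cm/s
4–7 s: 5 × 3 = 15 cm/s
7–10 s: 12 × 3 = 36 cm/s
Δv = 47 cm/s, so v(10) = 8 + (47) = 55 cm/s.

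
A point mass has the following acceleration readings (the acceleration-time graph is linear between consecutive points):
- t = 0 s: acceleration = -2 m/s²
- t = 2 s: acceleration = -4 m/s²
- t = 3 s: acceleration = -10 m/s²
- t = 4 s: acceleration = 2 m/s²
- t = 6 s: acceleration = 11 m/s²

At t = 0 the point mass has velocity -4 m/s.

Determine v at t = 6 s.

-8 m/s

Δv equals the area under the a-t graph; then v = v₀ + Δv.
0–2 s: ½(-2 + -4)(2) = -6 m/s
2–3 s: ½(-4 + -10)(1) = -7 m/s
3–4 s: ½(-10 + 2)(1) = -4 m/s
4–6 s: ½(2 + 11)(2) = 13 m/s
Δv = -4 m/s, so v(6) = -4 + (-4) = -8 m/s.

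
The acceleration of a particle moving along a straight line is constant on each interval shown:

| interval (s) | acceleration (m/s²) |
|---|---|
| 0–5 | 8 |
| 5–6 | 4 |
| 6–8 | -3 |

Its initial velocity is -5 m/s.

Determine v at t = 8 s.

33 m/s

Δv equals the area under the a-t graph; then v = v₀ + Δv.
0–5 s: 8 × 5 = 40 m/s
5–6 s: 4 × 1 = 4 m/s
6–8 s: -3 × 2 = -6 m/s
Δv = 38 m/s, so v(8) = -5 + (38) = 33 m/s.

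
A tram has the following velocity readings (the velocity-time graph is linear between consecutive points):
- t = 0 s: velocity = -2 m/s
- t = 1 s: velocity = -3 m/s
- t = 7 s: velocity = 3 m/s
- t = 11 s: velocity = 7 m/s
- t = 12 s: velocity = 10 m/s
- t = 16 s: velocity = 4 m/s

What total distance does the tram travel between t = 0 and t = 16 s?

Distance (not displacement) is the total path length: add the absolute areas under v-t.
0–1 s: |½(-2 + -3)(1)| = 2.5 m
1–7 s: v = 0 at t = 4 s; triangle areas 4.5 + 4.5 = 9 m
7–11 s: |½(3 + 7)(4)| = 20 m
11–12 s: |½(7 + 10)(1)| = 8.5 m
12–16 s: |½(10 + 4)(4)| = 28 m
Total distance = 68 m

68 m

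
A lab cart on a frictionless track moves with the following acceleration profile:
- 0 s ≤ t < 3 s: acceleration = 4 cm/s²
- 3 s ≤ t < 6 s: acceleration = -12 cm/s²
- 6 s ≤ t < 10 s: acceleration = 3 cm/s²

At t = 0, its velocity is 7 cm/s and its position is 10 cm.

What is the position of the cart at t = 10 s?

8 cm

On each constant-a segment, Δv = aΔt and Δx = v₀Δt + ½aΔt²; chain segment to segment.
0–3 s: v starts 7 cm/s; Δx = 7·3 + ½·4·3² = 39 cm; v ends 19 cm/s.
3–6 s: v starts 19 cm/s; Δx = 19·3 + ½·-12·3² = 3 cm; v ends -17 cm/s.
6–10 s: v starts -17 cm/s; Δx = -17·4 + ½·3·4² = -44 cm; v ends -5 cm/s.
x(10) = 10 + Σ Δx = 8 cm.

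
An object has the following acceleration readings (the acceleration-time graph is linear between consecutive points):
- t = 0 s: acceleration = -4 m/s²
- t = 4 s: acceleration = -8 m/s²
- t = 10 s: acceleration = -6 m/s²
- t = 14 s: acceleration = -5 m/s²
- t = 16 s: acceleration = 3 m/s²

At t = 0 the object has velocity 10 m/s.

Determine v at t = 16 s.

Δv equals the area under the a-t graph; then v = v₀ + Δv.
0–4 s: ½(-4 + -8)(4) = -24 m/s
4–10 s: ½(-8 + -6)(6) = -42 m/s
10–14 s: ½(-6 + -5)(4) = -22 m/s
14–16 s: ½(-5 + 3)(2) = -2 m/s
Δv = -90 m/s, so v(16) = 10 + (-90) = -80 m/s.

-80 m/s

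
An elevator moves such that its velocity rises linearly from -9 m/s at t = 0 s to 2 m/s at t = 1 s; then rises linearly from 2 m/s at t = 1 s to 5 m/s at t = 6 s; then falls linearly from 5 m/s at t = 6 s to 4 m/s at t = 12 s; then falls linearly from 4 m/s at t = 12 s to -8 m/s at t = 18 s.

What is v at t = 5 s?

4.4 m/s

On 1–6 s the graph is linear from 2 to 5 m/s: v(5) = 2 + (5 − 2)·(5 − 1)/(6 − 1) = 4.4 m/s.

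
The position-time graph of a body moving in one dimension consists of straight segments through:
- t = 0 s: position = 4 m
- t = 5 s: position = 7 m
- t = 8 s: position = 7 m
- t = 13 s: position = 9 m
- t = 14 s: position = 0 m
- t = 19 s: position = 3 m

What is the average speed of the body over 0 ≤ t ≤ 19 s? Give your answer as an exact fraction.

Average speed = (total path length)/(elapsed time); on a piecewise-linear x-t graph the path length is Σ|Δx|.
0–5 s: |Δx| = |7 − 4| = 3 m
5–8 s: |Δx| = |7 − 7| = 0 m
8–13 s: |Δx| = |9 − 7| = 2 m
13–14 s: |Δx| = |0 − 9| = 9 m
14–19 s: |Δx| = |3 − 0| = 3 m
Total path = 17 m; average speed = 17/19 = 17/19 m/s.

17/19 m/s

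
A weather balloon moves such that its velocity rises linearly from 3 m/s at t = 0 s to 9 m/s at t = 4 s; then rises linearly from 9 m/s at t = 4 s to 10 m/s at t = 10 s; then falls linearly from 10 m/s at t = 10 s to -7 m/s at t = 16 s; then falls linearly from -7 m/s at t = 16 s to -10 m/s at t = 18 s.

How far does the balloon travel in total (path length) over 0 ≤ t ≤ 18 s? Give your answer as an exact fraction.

Total distance travelled is ∫|v| dt — sum the magnitudes of each area piece.
0–4 s: |½(3 + 9)(4)| = 24 m
4–10 s: |½(9 + 10)(6)| = 57 m
10–16 s: v = 0 at t = 230/17 s; triangle areas 300/17 + 147/17 = 447/17 m
16–18 s: |½(-7 + -10)(2)| = 17 m
Total distance = 2113/17 m

2113/17 m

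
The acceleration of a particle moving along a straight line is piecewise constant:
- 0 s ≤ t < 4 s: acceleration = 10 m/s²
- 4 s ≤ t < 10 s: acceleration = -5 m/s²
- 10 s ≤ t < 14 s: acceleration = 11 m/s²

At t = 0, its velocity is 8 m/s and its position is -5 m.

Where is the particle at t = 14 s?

465 m

On each constant-a segment, Δv = aΔt and Δx = v₀Δt + ½aΔt²; chain segment to segment.
0–4 s: v starts 8 m/s; Δx = 8·4 + ½·10·4² = 112 m; v ends 48 m/s.
4–10 s: v starts 48 m/s; Δx = 48·6 + ½·-5·6² = 198 m; v ends 18 m/s.
10–14 s: v starts 18 m/s; Δx = 18·4 + ½·11·4² = 160 m; v ends 62 m/s.
x(14) = -5 + Σ Δx = 465 m.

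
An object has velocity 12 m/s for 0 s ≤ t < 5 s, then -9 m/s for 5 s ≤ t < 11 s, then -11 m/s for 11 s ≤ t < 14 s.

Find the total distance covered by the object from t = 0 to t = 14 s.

147 m

Total distance travelled is ∫|v| dt — sum the magnitudes of each area piece.
0–5 s: |12| × 5 = 60 m
5–11 s: |-9| × 6 = 54 m
11–14 s: |-11| × 3 = 33 m
Total distance = 147 m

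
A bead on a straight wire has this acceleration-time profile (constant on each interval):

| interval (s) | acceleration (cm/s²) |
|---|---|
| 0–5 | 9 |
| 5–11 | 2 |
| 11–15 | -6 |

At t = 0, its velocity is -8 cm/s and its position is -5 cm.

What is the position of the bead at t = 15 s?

On each constant-a segment, Δv = aΔt and Δx = v₀Δt + ½aΔt²; chain segment to segment.
0–5 s: v starts -8 cm/s; Δx = -8·5 + ½·9·5² = 72.5 cm; v ends 37 cm/s.
5–11 s: v starts 37 cm/s; Δx = 37·6 + ½·2·6² = 258 cm; v ends 49 cm/s.
11–15 s: v starts 49 cm/s; Δx = 49·4 + ½·-6·4² = 148 cm; v ends 25 cm/s.
x(15) = -5 + Σ Δx = 473.5 cm.

473.5 cm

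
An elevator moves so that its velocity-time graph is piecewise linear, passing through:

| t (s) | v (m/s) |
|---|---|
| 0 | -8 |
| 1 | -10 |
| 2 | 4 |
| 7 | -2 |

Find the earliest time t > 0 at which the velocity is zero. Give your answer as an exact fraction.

v changes sign on 1–2 s (from -10 to 4); the graph is linear there, so v = 0 at t = 1 + (10)·(2 − 1)/(4 − -10) = 12/7 s.

t = 12/7 s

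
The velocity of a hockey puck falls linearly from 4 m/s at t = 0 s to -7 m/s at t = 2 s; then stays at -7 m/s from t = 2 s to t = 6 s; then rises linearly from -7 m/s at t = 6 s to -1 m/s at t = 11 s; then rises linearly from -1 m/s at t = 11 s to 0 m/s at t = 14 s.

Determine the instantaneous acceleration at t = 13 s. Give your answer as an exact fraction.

Acceleration is the slope of the v-t graph on 11–14 s: (0 − -1)/(14 − 11) = 1/3 m/s².

1/3 m/s²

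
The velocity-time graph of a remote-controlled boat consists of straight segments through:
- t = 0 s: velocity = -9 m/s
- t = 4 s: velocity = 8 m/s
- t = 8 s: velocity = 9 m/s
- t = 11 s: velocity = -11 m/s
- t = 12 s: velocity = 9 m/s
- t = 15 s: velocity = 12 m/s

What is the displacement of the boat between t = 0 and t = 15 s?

Displacement is the signed area under the v-t curve.
0–4 s: ½(-9 + 8)(4) = -2 m
4–8 s: ½(8 + 9)(4) = 34 m
8–11 s: ½(9 + -11)(3) = -3 m
11–12 s: ½(-11 + 9)(1) = -1 m
12–15 s: ½(9 + 12)(3) = 31.5 m
Net displacement = 59.5 m

59.5 m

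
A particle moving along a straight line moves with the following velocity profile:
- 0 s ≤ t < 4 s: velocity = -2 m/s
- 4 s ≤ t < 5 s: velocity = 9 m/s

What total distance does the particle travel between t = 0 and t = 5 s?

17 m

Total distance travelled is ∫|v| dt — sum the magnitudes of each area piece.
0–4 s: |-2| × 4 = 8 m
4–5 s: |9| × 1 = 9 m
Total distance = 17 m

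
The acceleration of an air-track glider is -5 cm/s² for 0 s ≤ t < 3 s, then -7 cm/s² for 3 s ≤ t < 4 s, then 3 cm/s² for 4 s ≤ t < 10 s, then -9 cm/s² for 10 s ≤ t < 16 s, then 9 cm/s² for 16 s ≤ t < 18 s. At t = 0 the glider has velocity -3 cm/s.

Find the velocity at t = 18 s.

-43 cm/s

Δv equals the area under the a-t graph; then v = v₀ + Δv.
0–3 s: -5 × 3 = -15 cm/s
3–4 s: -7 × 1 = -7 cm/s
4–10 s: 3 × 6 = 18 cm/s
10–16 s: -9 × 6 = -54 cm/s
16–18 s: 9 × 2 = 18 cm/s
Δv = -40 cm/s, so v(18) = -3 + (-40) = -43 cm/s.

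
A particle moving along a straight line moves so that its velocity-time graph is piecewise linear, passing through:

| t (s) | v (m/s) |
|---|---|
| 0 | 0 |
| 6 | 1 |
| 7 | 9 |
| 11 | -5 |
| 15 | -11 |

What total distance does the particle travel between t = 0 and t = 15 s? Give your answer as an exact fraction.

Distance (not displacement) is the total path length: add the absolute areas under v-t.
0–6 s: |½(0 + 1)(6)| = 3 m
6–7 s: |½(1 + 9)(1)| = 5 m
7–11 s: v = 0 at t = 67/7 s; triangle areas 81/7 + 25/7 = 106/7 m
11–15 s: |½(-5 + -11)(4)| = 32 m
Total distance = 386/7 m

386/7 m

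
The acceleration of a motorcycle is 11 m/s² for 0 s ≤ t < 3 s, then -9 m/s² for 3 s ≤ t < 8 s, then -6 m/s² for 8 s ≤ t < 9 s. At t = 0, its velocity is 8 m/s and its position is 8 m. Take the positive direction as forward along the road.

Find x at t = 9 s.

On each constant-a segment, Δv = aΔt and Δx = v₀Δt + ½aΔt²; chain segment to segment.
0–3 s: v starts 8 m/s; Δx = 8·3 + ½·11·3² = 73.5 m; v ends 41 m/s.
3–8 s: v starts 41 m/s; Δx = 41·5 + ½·-9·5² = 92.5 m; v ends -4 m/s.
8–9 s: v starts -4 m/s; Δx = -4·1 + ½·-6·1² = -7 m; v ends -10 m/s.
x(9) = 8 + Σ Δx = 167 m.

167 m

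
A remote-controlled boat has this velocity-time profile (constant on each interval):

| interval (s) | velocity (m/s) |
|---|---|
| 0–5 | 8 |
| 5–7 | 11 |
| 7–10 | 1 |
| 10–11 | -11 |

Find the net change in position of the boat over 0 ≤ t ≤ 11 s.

54 m

Displacement is the signed area under the v-t curve.
0–5 s: 8 × 5 = 40 m
5–7 s: 11 × 2 = 22 m
7–10 s: 1 × 3 = 3 m
10–11 s: -11 × 1 = -11 m
Net displacement = 54 m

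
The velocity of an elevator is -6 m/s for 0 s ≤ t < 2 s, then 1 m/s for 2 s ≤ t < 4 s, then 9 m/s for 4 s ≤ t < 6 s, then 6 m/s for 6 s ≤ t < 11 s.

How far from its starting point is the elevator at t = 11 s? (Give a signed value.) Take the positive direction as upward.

38 m

Net displacement equals the area under the velocity-time graph (areas below the axis count negative).
0–2 s: -6 × 2 = -12 m
2–4 s: 1 × 2 = 2 m
4–6 s: 9 × 2 = 18 m
6–11 s: 6 × 5 = 30 m
Net displacement = 38 m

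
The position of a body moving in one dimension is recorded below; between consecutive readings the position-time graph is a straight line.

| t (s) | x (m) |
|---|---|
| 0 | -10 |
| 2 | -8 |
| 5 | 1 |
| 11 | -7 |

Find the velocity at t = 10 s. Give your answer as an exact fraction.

Velocity is the slope of the x-t graph on 5–11 s: (-7 − 1)/(11 − 5) = -4/3 m/s.

-4/3 m/s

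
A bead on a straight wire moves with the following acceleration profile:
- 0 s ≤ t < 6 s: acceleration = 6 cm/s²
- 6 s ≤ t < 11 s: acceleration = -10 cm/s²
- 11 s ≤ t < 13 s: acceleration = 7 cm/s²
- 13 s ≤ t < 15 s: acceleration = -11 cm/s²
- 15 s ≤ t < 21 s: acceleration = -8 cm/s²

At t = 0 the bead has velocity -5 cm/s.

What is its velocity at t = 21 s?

Δv equals the area under the a-t graph; then v = v₀ + Δv.
0–6 s: 6 × 6 = 36 cm/s
6–11 s: -10 × 5 = -50 cm/s
11–13 s: 7 × 2 = 14 cm/s
13–15 s: -11 × 2 = -22 cm/s
15–21 s: -8 × 6 = -48 cm/s
Δv = -70 cm/s, so v(21) = -5 + (-70) = -75 cm/s.

-75 cm/s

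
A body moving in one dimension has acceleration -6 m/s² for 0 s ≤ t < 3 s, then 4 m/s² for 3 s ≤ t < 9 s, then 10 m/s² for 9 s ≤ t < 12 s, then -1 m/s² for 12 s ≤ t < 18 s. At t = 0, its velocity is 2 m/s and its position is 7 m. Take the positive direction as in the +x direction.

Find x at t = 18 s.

241 m

On each constant-a segment, Δv = aΔt and Δx = v₀Δt + ½aΔt²; chain segment to segment.
0–3 s: v starts 2 m/s; Δx = 2·3 + ½·-6·3² = -21 m; v ends -16 m/s.
3–9 s: v starts -16 m/s; Δx = -16·6 + ½·4·6² = -24 m; v ends 8 m/s.
9–12 s: v starts 8 m/s; Δx = 8·3 + ½·10·3² = 69 m; v ends 38 m/s.
12–18 s: v starts 38 m/s; Δx = 38·6 + ½·-1·6² = 210 m; v ends 32 m/s.
x(18) = 7 + Σ Δx = 241 m.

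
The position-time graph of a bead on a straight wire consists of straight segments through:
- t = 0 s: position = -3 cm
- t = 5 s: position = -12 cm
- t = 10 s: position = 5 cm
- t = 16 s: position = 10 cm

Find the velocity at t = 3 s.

Velocity is the slope of the x-t graph on 0–5 s: (-12 − -3)/(5 − 0) = -1.8 cm/s.

-1.8 cm/s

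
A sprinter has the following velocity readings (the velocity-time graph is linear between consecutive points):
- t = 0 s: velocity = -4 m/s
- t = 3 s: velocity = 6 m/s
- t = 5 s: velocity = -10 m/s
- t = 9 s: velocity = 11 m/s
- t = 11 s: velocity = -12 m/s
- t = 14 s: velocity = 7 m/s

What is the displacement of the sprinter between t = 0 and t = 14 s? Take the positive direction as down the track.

Net displacement equals the area under the velocity-time graph (areas below the axis count negative).
0–3 s: ½(-4 + 6)(3) = 3 m
3–5 s: ½(6 + -10)(2) = -4 m
5–9 s: ½(-10 + 11)(4) = 2 m
9–11 s: ½(11 + -12)(2) = -1 m
11–14 s: ½(-12 + 7)(3) = -7.5 m
Net displacement = -7.5 m

-7.5 m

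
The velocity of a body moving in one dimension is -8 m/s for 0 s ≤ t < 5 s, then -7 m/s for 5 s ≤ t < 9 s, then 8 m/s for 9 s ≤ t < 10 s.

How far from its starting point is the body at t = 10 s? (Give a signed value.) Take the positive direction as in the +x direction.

-60 m

Net displacement equals the area under the velocity-time graph (areas below the axis count negative).
0–5 s: -8 × 5 = -40 m
5–9 s: -7 × 4 = -28 m
9–10 s: 8 × 1 = 8 m
Net displacement = -60 m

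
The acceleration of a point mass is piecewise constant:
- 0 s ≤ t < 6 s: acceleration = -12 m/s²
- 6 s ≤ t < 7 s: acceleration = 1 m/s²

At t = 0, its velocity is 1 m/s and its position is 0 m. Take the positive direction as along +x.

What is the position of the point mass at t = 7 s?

On each constant-a segment, Δv = aΔt and Δx = v₀Δt + ½aΔt²; chain segment to segment.
0–6 s: v starts 1 m/s; Δx = 1·6 + ½·-12·6² = -210 m; v ends -71 m/s.
6–7 s: v starts -71 m/s; Δx = -71·1 + ½·1·1² = -70.5 m; v ends -70 m/s.
x(7) = 0 + Σ Δx = -280.5 m.

-280.5 m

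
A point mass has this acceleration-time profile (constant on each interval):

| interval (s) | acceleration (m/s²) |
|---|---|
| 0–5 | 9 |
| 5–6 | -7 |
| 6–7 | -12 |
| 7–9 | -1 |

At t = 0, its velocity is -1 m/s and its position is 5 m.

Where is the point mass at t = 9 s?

232 m

On each constant-a segment, Δv = aΔt and Δx = v₀Δt + ½aΔt²; chain segment to segment.
0–5 s: v starts -1 m/s; Δx = -1·5 + ½·9·5² = 107.5 m; v ends 44 m/s.
5–6 s: v starts 44 m/s; Δx = 44·1 + ½·-7·1² = 40.5 m; v ends 37 m/s.
6–7 s: v starts 37 m/s; Δx = 37·1 + ½·-12·1² = 31 m; v ends 25 m/s.
7–9 s: v starts 25 m/s; Δx = 25·2 + ½·-1·2² = 48 m; v ends 23 m/s.
x(9) = 5 + Σ Δx = 232 m.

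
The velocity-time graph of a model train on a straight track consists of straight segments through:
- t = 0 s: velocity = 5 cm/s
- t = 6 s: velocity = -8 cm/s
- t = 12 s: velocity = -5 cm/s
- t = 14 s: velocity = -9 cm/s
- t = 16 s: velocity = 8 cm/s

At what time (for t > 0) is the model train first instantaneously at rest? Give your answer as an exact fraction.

t = 30/13 s

v changes sign on 0–6 s (from 5 to -8); the graph is linear there, so v = 0 at t = 0 + (-5)·(6 − 0)/(-8 − 5) = 30/13 s.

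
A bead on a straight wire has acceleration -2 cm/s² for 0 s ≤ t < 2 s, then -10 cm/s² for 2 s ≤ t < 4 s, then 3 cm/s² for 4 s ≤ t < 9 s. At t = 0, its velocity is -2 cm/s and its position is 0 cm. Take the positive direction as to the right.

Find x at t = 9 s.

-132.5 cm

On each constant-a segment, Δv = aΔt and Δx = v₀Δt + ½aΔt²; chain segment to segment.
0–2 s: v starts -2 cm/s; Δx = -2·2 + ½·-2·2² = -8 cm; v ends -6 cm/s.
2–4 s: v starts -6 cm/s; Δx = -6·2 + ½·-10·2² = -32 cm; v ends -26 cm/s.
4–9 s: v starts -26 cm/s; Δx = -26·5 + ½·3·5² = -92.5 cm; v ends -11 cm/s.
x(9) = 0 + Σ Δx = -132.5 cm.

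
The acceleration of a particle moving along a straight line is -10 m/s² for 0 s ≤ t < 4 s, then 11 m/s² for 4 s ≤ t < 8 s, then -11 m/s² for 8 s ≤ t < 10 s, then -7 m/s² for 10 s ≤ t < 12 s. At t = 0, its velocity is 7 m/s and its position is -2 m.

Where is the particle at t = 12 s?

On each constant-a segment, Δv = aΔt and Δx = v₀Δt + ½aΔt²; chain segment to segment.
0–4 s: v starts 7 m/s; Δx = 7·4 + ½·-10·4² = -52 m; v ends -33 m/s.
4–8 s: v starts -33 m/s; Δx = -33·4 + ½·11·4² = -44 m; v ends 11 m/s.
8–10 s: v starts 11 m/s; Δx = 11·2 + ½·-11·2² = 0 m; v ends -11 m/s.
10–12 s: v starts -11 m/s; Δx = -11·2 + ½·-7·2² = -36 m; v ends -25 m/s.
x(12) = -2 + Σ Δx = -134 m.

-134 m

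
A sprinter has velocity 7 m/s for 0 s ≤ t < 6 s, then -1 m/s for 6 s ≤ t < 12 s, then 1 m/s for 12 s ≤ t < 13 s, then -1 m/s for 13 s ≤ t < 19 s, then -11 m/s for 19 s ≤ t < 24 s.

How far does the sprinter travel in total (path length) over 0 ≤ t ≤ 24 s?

110 m

Total distance travelled is ∫|v| dt — sum the magnitudes of each area piece.
0–6 s: |7| × 6 = 42 m
6–12 s: |-1| × 6 = 6 m
12–13 s: |1| × 1 = 1 m
13–19 s: |-1| × 6 = 6 m
19–24 s: |-11| × 5 = 55 m
Total distance = 110 m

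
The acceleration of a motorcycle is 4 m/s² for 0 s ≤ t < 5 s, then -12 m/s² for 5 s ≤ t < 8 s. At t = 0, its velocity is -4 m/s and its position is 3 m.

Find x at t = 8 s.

On each constant-a segment, Δv = aΔt and Δx = v₀Δt + ½aΔt²; chain segment to segment.
0–5 s: v starts -4 m/s; Δx = -4·5 + ½·4·5² = 30 m; v ends 16 m/s.
5–8 s: v starts 16 m/s; Δx = 16·3 + ½·-12·3² = -6 m; v ends -20 m/s.
x(8) = 3 + Σ Δx = 27 m.

27 m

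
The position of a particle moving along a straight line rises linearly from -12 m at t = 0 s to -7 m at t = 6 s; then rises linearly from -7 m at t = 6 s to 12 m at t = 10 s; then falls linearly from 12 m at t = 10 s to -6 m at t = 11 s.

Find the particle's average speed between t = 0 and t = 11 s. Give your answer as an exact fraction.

Average speed = (total path length)/(elapsed time); on a piecewise-linear x-t graph the path length is Σ|Δx|.
0–6 s: |Δx| = |-7 − -12| = 5 m
6–10 s: |Δx| = |12 − -7| = 19 m
10–11 s: |Δx| = |-6 − 12| = 18 m
Total path = 42 m; average speed = 42/11 = 42/11 m/s.

42/11 m/s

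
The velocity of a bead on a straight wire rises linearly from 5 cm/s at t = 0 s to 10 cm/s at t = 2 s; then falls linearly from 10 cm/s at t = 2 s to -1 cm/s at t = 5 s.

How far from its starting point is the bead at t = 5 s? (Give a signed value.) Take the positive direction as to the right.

28.5 cm

Displacement is the signed area under the v-t curve.
0–2 s: ½(5 + 10)(2) = 15 cm
2–5 s: ½(10 + -1)(3) = 13.5 cm
Net displacement = 28.5 cm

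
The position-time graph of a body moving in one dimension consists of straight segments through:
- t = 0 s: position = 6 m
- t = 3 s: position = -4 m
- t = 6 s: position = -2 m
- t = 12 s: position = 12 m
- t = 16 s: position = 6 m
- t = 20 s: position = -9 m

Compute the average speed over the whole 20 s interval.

2.35 m/s

Average speed = (total path length)/(elapsed time); on a piecewise-linear x-t graph the path length is Σ|Δx|.
0–3 s: |Δx| = |-4 − 6| = 10 m
3–6 s: |Δx| = |-2 − -4| = 2 m
6–12 s: |Δx| = |12 − -2| = 14 m
12–16 s: |Δx| = |6 − 12| = 6 m
16–20 s: |Δx| = |-9 − 6| = 15 m
Total path = 47 m; average speed = 47/20 = 2.35 m/s.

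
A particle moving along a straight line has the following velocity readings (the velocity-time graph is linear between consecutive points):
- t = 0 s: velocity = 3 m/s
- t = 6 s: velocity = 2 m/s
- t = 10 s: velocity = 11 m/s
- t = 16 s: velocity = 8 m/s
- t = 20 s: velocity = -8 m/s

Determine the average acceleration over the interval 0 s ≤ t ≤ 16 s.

0.3125 m/s²

Average acceleration = Δv/Δt = (8 − 3)/(16 − 0) = 0.3125 m/s².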